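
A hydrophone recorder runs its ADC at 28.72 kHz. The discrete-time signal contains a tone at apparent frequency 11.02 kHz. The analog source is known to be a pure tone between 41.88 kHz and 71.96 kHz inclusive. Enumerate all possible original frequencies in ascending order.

46.42 kHz, 68.46 kHz

Frequencies that alias to 11.02 kHz are k·fs ± 11.02 kHz for integer k ≥ 0.
k=0: 11.02 kHz.
k=1: 17.7 kHz, 39.74 kHz.
k=2: 46.42 kHz, 68.46 kHz.
k=3: 75.14 kHz, 97.18 kHz.
Within [41.88 kHz, 71.96 kHz]: 46.42 kHz, 68.46 kHz.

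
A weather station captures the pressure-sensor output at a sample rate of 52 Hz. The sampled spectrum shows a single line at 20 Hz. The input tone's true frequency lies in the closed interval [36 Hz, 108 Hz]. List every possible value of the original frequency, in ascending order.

72 Hz, 84 Hz

Frequencies that alias to 20 Hz are k·fs ± 20 Hz for integer k ≥ 0.
k=0: 20 Hz.
k=1: 32 Hz, 72 Hz.
k=2: 84 Hz, 124 Hz.
k=3: 136 Hz, 176 Hz.
Within [36 Hz, 108 Hz]: 72 Hz, 84 Hz.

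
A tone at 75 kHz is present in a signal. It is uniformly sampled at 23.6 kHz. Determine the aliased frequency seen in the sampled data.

4.2 kHz

75 kHz mod fs = 4.2 kHz.
4.2 kHz ≤ fs/2 = 11.8 kHz, appears at 4.2 kHz.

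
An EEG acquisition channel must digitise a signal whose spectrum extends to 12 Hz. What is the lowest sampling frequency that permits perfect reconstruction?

Nyquist rate = 2 × 12 Hz = 24 Hz.

24 Hz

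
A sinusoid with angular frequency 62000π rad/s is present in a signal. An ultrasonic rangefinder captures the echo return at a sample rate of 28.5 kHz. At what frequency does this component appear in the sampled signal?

2.5 kHz

ω = 62000π rad/s → f = ω/(2π) = 31000 Hz = 31 kHz.
31 kHz mod fs = 2.5 kHz.
2.5 kHz ≤ fs/2 = 14.25 kHz, appears at 2.5 kHz.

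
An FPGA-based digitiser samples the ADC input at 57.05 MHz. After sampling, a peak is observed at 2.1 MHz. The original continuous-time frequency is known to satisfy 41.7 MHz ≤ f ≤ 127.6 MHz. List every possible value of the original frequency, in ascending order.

Frequencies that alias to 2.1 MHz are k·fs ± 2.1 MHz for integer k ≥ 0.
k=0: 2.1 MHz.
k=1: 54.95 MHz, 59.15 MHz.
k=2: 112 MHz, 116.2 MHz.
k=3: 169.05 MHz, 173.25 MHz.
Within [41.7 MHz, 127.6 MHz]: 54.95 MHz, 59.15 MHz, 112 MHz, 116.2 MHz.

54.95 MHz, 59.15 MHz, 112 MHz, 116.2 MHz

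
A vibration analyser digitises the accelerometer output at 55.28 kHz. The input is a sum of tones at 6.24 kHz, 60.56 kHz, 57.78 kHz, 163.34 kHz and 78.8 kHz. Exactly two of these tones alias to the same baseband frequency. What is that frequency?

fs/2 = 27.64 kHz.
6.24 kHz ≤ fs/2 = 27.64 kHz, passes unchanged.
60.56 kHz mod fs = 5.28 kHz.
5.28 kHz ≤ fs/2 = 27.64 kHz, appears at 5.28 kHz.
57.78 kHz mod fs = 2.5 kHz.
2.5 kHz ≤ fs/2 = 27.64 kHz, appears at 2.5 kHz.
163.34 kHz mod fs = 52.78 kHz.
52.78 kHz > fs/2 = 27.64 kHz, folds to fs − 52.78 kHz = 2.5 kHz.
78.8 kHz mod fs = 23.52 kHz.
23.52 kHz ≤ fs/2 = 27.64 kHz, appears at 23.52 kHz.
57.78 kHz and 163.34 kHz both map to 2.5 kHz.

2.5 kHz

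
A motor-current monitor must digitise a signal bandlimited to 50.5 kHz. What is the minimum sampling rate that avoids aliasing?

101 kHz

Nyquist rate = 2 × 50.5 kHz = 101 kHz.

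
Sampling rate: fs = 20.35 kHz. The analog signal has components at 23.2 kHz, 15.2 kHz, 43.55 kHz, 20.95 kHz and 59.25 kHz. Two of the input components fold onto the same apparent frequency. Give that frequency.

2.85 kHz

fs/2 = 10.175 kHz.
23.2 kHz mod fs = 2.85 kHz.
2.85 kHz ≤ fs/2 = 10.175 kHz, appears at 2.85 kHz.
15.2 kHz > fs/2 = 10.175 kHz, folds to fs − 15.2 kHz = 5.15 kHz.
43.55 kHz mod fs = 2.85 kHz.
2.85 kHz ≤ fs/2 = 10.175 kHz, appears at 2.85 kHz.
20.95 kHz mod fs = 0.6 kHz.
0.6 kHz ≤ fs/2 = 10.175 kHz, appears at 0.6 kHz.
59.25 kHz mod fs = 18.55 kHz.
18.55 kHz > fs/2 = 10.175 kHz, folds to fs − 18.55 kHz = 1.8 kHz.
23.2 kHz and 43.55 kHz both map to 2.85 kHz.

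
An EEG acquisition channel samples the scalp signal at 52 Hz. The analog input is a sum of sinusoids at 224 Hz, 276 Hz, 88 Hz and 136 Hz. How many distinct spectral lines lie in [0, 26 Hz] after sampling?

fs/2 = 26 Hz.
224 Hz mod fs = 16 Hz.
16 Hz ≤ fs/2 = 26 Hz, appears at 16 Hz.
276 Hz mod fs = 16 Hz.
16 Hz ≤ fs/2 = 26 Hz, appears at 16 Hz.
88 Hz mod fs = 36 Hz.
36 Hz > fs/2 = 26 Hz, folds to fs − 36 Hz = 16 Hz.
136 Hz mod fs = 32 Hz.
32 Hz > fs/2 = 26 Hz, folds to fs − 32 Hz = 20 Hz.
Distinct values: {16 Hz, 20 Hz} → 2.

2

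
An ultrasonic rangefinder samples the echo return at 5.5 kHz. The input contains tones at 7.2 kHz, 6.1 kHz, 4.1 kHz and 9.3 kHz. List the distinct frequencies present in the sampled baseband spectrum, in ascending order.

0.6 kHz, 1.4 kHz, 1.7 kHz

fs/2 = 2.75 kHz.
7.2 kHz mod fs = 1.7 kHz.
1.7 kHz ≤ fs/2 = 2.75 kHz, appears at 1.7 kHz.
6.1 kHz mod fs = 0.6 kHz.
0.6 kHz ≤ fs/2 = 2.75 kHz, appears at 0.6 kHz.
4.1 kHz > fs/2 = 2.75 kHz, folds to fs − 4.1 kHz = 1.4 kHz.
9.3 kHz mod fs = 3.8 kHz.
3.8 kHz > fs/2 = 2.75 kHz, folds to fs − 3.8 kHz = 1.7 kHz.
Distinct values: {0.6 kHz, 1.4 kHz, 1.7 kHz}.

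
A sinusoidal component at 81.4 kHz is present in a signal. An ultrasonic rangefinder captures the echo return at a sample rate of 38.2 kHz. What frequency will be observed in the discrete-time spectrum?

5 kHz

81.4 kHz mod fs = 5 kHz.
5 kHz ≤ fs/2 = 19.1 kHz, appears at 5 kHz.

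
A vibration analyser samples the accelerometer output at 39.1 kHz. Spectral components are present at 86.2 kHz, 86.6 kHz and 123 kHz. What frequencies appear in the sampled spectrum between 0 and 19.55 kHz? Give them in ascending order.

fs/2 = 19.55 kHz.
86.2 kHz mod fs = 8 kHz.
8 kHz ≤ fs/2 = 19.55 kHz, appears at 8 kHz.
86.6 kHz mod fs = 8.4 kHz.
8.4 kHz ≤ fs/2 = 19.55 kHz, appears at 8.4 kHz.
123 kHz mod fs = 5.7 kHz.
5.7 kHz ≤ fs/2 = 19.55 kHz, appears at 5.7 kHz.
Distinct values: {5.7 kHz, 8 kHz, 8.4 kHz}.

5.7 kHz, 8 kHz, 8.4 kHz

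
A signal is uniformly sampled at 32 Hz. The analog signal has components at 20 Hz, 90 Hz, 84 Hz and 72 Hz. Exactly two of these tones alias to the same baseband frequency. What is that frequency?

fs/2 = 16 Hz.
20 Hz > fs/2 = 16 Hz, folds to fs − 20 Hz = 12 Hz.
90 Hz mod fs = 26 Hz.
26 Hz > fs/2 = 16 Hz, folds to fs − 26 Hz = 6 Hz.
84 Hz mod fs = 20 Hz.
20 Hz > fs/2 = 16 Hz, folds to fs − 20 Hz = 12 Hz.
72 Hz mod fs = 8 Hz.
8 Hz ≤ fs/2 = 16 Hz, appears at 8 Hz.
20 Hz and 84 Hz both map to 12 Hz.

12 Hz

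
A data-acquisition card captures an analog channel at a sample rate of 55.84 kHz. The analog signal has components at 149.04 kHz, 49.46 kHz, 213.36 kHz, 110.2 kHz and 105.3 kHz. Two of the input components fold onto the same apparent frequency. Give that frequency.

fs/2 = 27.92 kHz.
149.04 kHz mod fs = 37.36 kHz.
37.36 kHz > fs/2 = 27.92 kHz, folds to fs − 37.36 kHz = 18.48 kHz.
49.46 kHz > fs/2 = 27.92 kHz, folds to fs − 49.46 kHz = 6.38 kHz.
213.36 kHz mod fs = 45.84 kHz.
45.84 kHz > fs/2 = 27.92 kHz, folds to fs − 45.84 kHz = 10 kHz.
110.2 kHz mod fs = 54.36 kHz.
54.36 kHz > fs/2 = 27.92 kHz, folds to fs − 54.36 kHz = 1.48 kHz.
105.3 kHz mod fs = 49.46 kHz.
49.46 kHz > fs/2 = 27.92 kHz, folds to fs − 49.46 kHz = 6.38 kHz.
49.46 kHz and 105.3 kHz both map to 6.38 kHz.

6.38 kHz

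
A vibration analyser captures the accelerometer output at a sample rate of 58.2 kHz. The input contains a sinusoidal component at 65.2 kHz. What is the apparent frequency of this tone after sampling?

65.2 kHz mod fs = 7 kHz.
7 kHz ≤ fs/2 = 29.1 kHz, appears at 7 kHz.

7 kHz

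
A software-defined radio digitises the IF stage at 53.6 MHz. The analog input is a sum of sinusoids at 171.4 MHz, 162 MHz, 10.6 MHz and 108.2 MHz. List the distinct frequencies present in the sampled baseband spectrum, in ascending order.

fs/2 = 26.8 MHz.
171.4 MHz mod fs = 10.6 MHz.
10.6 MHz ≤ fs/2 = 26.8 MHz, appears at 10.6 MHz.
162 MHz mod fs = 1.2 MHz.
1.2 MHz ≤ fs/2 = 26.8 MHz, appears at 1.2 MHz.
10.6 MHz ≤ fs/2 = 26.8 MHz, passes unchanged.
108.2 MHz mod fs = 1 MHz.
1 MHz ≤ fs/2 = 26.8 MHz, appears at 1 MHz.
Distinct values: {1 MHz, 1.2 MHz, 10.6 MHz}.

1 MHz, 1.2 MHz, 10.6 MHz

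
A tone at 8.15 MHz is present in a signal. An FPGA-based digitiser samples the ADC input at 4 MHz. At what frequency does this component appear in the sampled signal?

8.15 MHz mod fs = 0.15 MHz.
0.15 MHz ≤ fs/2 = 2 MHz, appears at 0.15 MHz.

0.15 MHz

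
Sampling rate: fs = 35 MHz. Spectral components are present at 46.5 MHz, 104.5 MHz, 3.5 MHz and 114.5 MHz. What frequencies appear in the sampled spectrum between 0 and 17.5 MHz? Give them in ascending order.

0.5 MHz, 3.5 MHz, 9.5 MHz, 11.5 MHz

fs/2 = 17.5 MHz.
46.5 MHz mod fs = 11.5 MHz.
11.5 MHz ≤ fs/2 = 17.5 MHz, appears at 11.5 MHz.
104.5 MHz mod fs = 34.5 MHz.
34.5 MHz > fs/2 = 17.5 MHz, folds to fs − 34.5 MHz = 0.5 MHz.
3.5 MHz ≤ fs/2 = 17.5 MHz, passes unchanged.
114.5 MHz mod fs = 9.5 MHz.
9.5 MHz ≤ fs/2 = 17.5 MHz, appears at 9.5 MHz.
Distinct values: {0.5 MHz, 3.5 MHz, 9.5 MHz, 11.5 MHz}.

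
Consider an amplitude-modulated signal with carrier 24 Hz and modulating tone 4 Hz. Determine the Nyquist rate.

AM sidebands sit at fc ± fm = 20 Hz and 28 Hz.
Highest-frequency component: 28 Hz.
Nyquist rate = 2 × 28 Hz = 56 Hz.

56 Hz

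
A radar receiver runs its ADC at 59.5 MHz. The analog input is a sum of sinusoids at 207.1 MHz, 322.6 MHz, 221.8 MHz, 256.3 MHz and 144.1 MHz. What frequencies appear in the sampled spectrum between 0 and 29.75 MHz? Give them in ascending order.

fs/2 = 29.75 MHz.
207.1 MHz mod fs = 28.6 MHz.
28.6 MHz ≤ fs/2 = 29.75 MHz, appears at 28.6 MHz.
322.6 MHz mod fs = 25.1 MHz.
25.1 MHz ≤ fs/2 = 29.75 MHz, appears at 25.1 MHz.
221.8 MHz mod fs = 43.3 MHz.
43.3 MHz > fs/2 = 29.75 MHz, folds to fs − 43.3 MHz = 16.2 MHz.
256.3 MHz mod fs = 18.3 MHz.
18.3 MHz ≤ fs/2 = 29.75 MHz, appears at 18.3 MHz.
144.1 MHz mod fs = 25.1 MHz.
25.1 MHz ≤ fs/2 = 29.75 MHz, appears at 25.1 MHz.
Distinct values: {16.2 MHz, 18.3 MHz, 25.1 MHz, 28.6 MHz}.

16.2 MHz, 18.3 MHz, 25.1 MHz, 28.6 MHz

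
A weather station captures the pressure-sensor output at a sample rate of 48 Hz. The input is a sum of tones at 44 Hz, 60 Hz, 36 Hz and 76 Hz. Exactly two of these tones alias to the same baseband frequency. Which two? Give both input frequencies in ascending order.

36 Hz, 60 Hz

fs/2 = 24 Hz.
44 Hz > fs/2 = 24 Hz, folds to fs − 44 Hz = 4 Hz.
60 Hz mod fs = 12 Hz.
12 Hz ≤ fs/2 = 24 Hz, appears at 12 Hz.
36 Hz > fs/2 = 24 Hz, folds to fs − 36 Hz = 12 Hz.
76 Hz mod fs = 28 Hz.
28 Hz > fs/2 = 24 Hz, folds to fs − 28 Hz = 20 Hz.
36 Hz and 60 Hz both map to 12 Hz.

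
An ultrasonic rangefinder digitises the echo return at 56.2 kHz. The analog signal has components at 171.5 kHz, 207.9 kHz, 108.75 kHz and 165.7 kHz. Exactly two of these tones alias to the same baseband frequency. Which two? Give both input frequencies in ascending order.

fs/2 = 28.1 kHz.
171.5 kHz mod fs = 2.9 kHz.
2.9 kHz ≤ fs/2 = 28.1 kHz, appears at 2.9 kHz.
207.9 kHz mod fs = 39.3 kHz.
39.3 kHz > fs/2 = 28.1 kHz, folds to fs − 39.3 kHz = 16.9 kHz.
108.75 kHz mod fs = 52.55 kHz.
52.55 kHz > fs/2 = 28.1 kHz, folds to fs − 52.55 kHz = 3.65 kHz.
165.7 kHz mod fs = 53.3 kHz.
53.3 kHz > fs/2 = 28.1 kHz, folds to fs − 53.3 kHz = 2.9 kHz.
165.7 kHz and 171.5 kHz both map to 2.9 kHz.

165.7 kHz, 171.5 kHz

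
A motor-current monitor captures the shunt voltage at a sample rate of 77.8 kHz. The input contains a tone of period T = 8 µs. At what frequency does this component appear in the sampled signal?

30.6 kHz

T = 8 µs → f = 1/T = 125 kHz.
125 kHz mod fs = 47.2 kHz.
47.2 kHz > fs/2 = 38.9 kHz, folds to fs − 47.2 kHz = 30.6 kHz.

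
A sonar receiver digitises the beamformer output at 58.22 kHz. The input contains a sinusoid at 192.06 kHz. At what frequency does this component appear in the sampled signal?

17.4 kHz

192.06 kHz mod fs = 17.4 kHz.
17.4 kHz ≤ fs/2 = 29.11 kHz, appears at 17.4 kHz.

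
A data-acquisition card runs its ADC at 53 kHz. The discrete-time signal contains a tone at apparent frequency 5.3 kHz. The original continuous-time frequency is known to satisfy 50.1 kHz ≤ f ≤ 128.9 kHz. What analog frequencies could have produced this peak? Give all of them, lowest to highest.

Frequencies that alias to 5.3 kHz are k·fs ± 5.3 kHz for integer k ≥ 0.
k=0: 5.3 kHz.
k=1: 47.7 kHz, 58.3 kHz.
k=2: 100.7 kHz, 111.3 kHz.
k=3: 153.7 kHz, 164.3 kHz.
Within [50.1 kHz, 128.9 kHz]: 58.3 kHz, 100.7 kHz, 111.3 kHz.

58.3 kHz, 100.7 kHz, 111.3 kHz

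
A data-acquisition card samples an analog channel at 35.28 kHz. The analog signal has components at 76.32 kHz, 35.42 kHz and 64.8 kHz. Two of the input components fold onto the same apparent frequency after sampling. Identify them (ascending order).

64.8 kHz, 76.32 kHz

fs/2 = 17.64 kHz.
76.32 kHz mod fs = 5.76 kHz.
5.76 kHz ≤ fs/2 = 17.64 kHz, appears at 5.76 kHz.
35.42 kHz mod fs = 0.14 kHz.
0.14 kHz ≤ fs/2 = 17.64 kHz, appears at 0.14 kHz.
64.8 kHz mod fs = 29.52 kHz.
29.52 kHz > fs/2 = 17.64 kHz, folds to fs − 29.52 kHz = 5.76 kHz.
64.8 kHz and 76.32 kHz both map to 5.76 kHz.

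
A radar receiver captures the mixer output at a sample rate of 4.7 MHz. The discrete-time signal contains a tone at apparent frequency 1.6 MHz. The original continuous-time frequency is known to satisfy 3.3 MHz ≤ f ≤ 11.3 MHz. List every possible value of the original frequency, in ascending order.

Frequencies that alias to 1.6 MHz are k·fs ± 1.6 MHz for integer k ≥ 0.
k=0: 1.6 MHz.
k=1: 3.1 MHz, 6.3 MHz.
k=2: 7.8 MHz, 11 MHz.
k=3: 12.5 MHz, 15.7 MHz.
Within [3.3 MHz, 11.3 MHz]: 6.3 MHz, 7.8 MHz, 11 MHz.

6.3 MHz, 7.8 MHz, 11 MHz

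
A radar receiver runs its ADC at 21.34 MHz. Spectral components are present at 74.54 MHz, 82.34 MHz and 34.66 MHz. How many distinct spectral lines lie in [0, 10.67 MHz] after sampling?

fs/2 = 10.67 MHz.
74.54 MHz mod fs = 10.52 MHz.
10.52 MHz ≤ fs/2 = 10.67 MHz, appears at 10.52 MHz.
82.34 MHz mod fs = 18.32 MHz.
18.32 MHz > fs/2 = 10.67 MHz, folds to fs − 18.32 MHz = 3.02 MHz.
34.66 MHz mod fs = 13.32 MHz.
13.32 MHz > fs/2 = 10.67 MHz, folds to fs − 13.32 MHz = 8.02 MHz.
Distinct values: {3.02 MHz, 8.02 MHz, 10.52 MHz} → 3.

3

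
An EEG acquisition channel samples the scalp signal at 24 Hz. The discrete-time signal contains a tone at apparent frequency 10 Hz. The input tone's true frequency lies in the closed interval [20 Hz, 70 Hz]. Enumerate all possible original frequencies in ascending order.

Frequencies that alias to 10 Hz are k·fs ± 10 Hz for integer k ≥ 0.
k=0: 10 Hz.
k=1: 14 Hz, 34 Hz.
k=2: 38 Hz, 58 Hz.
k=3: 62 Hz, 82 Hz.
k=4: 86 Hz, 106 Hz.
Within [20 Hz, 70 Hz]: 34 Hz, 38 Hz, 58 Hz, 62 Hz.

34 Hz, 38 Hz, 58 Hz, 62 Hz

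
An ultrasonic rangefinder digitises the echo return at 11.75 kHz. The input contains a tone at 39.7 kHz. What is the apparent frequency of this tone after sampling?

4.45 kHz

39.7 kHz mod fs = 4.45 kHz.
4.45 kHz ≤ fs/2 = 5.875 kHz, appears at 4.45 kHz.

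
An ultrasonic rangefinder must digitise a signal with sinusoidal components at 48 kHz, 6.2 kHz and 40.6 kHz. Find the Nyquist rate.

Highest-frequency component: 48 kHz.
Nyquist rate = 2 × 48 kHz = 96 kHz.

96 kHz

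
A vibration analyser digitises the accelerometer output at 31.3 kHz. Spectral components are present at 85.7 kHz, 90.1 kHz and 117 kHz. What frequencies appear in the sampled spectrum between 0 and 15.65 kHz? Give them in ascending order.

3.8 kHz, 8.2 kHz

fs/2 = 15.65 kHz.
85.7 kHz mod fs = 23.1 kHz.
23.1 kHz > fs/2 = 15.65 kHz, folds to fs − 23.1 kHz = 8.2 kHz.
90.1 kHz mod fs = 27.5 kHz.
27.5 kHz > fs/2 = 15.65 kHz, folds to fs − 27.5 kHz = 3.8 kHz.
117 kHz mod fs = 23.1 kHz.
23.1 kHz > fs/2 = 15.65 kHz, folds to fs − 23.1 kHz = 8.2 kHz.
Distinct values: {3.8 kHz, 8.2 kHz}.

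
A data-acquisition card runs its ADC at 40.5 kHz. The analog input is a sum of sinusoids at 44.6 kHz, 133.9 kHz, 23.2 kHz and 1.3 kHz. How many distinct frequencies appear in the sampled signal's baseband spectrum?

4

fs/2 = 20.25 kHz.
44.6 kHz mod fs = 4.1 kHz.
4.1 kHz ≤ fs/2 = 20.25 kHz, appears at 4.1 kHz.
133.9 kHz mod fs = 12.4 kHz.
12.4 kHz ≤ fs/2 = 20.25 kHz, appears at 12.4 kHz.
23.2 kHz > fs/2 = 20.25 kHz, folds to fs − 23.2 kHz = 17.3 kHz.
1.3 kHz ≤ fs/2 = 20.25 kHz, passes unchanged.
Distinct values: {1.3 kHz, 4.1 kHz, 12.4 kHz, 17.3 kHz} → 4.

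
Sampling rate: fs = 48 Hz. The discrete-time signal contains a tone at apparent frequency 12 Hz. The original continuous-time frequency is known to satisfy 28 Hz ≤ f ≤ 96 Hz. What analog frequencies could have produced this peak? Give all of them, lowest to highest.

36 Hz, 60 Hz, 84 Hz

Frequencies that alias to 12 Hz are k·fs ± 12 Hz for integer k ≥ 0.
k=0: 12 Hz.
k=1: 36 Hz, 60 Hz.
k=2: 84 Hz, 108 Hz.
k=3: 132 Hz, 156 Hz.
Within [28 Hz, 96 Hz]: 36 Hz, 60 Hz, 84 Hz.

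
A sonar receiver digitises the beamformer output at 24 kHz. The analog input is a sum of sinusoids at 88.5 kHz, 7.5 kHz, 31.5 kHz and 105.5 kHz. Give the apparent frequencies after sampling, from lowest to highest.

7.5 kHz, 9.5 kHz

fs/2 = 12 kHz.
88.5 kHz mod fs = 16.5 kHz.
16.5 kHz > fs/2 = 12 kHz, folds to fs − 16.5 kHz = 7.5 kHz.
7.5 kHz ≤ fs/2 = 12 kHz, passes unchanged.
31.5 kHz mod fs = 7.5 kHz.
7.5 kHz ≤ fs/2 = 12 kHz, appears at 7.5 kHz.
105.5 kHz mod fs = 9.5 kHz.
9.5 kHz ≤ fs/2 = 12 kHz, appears at 9.5 kHz.
Distinct values: {7.5 kHz, 9.5 kHz}.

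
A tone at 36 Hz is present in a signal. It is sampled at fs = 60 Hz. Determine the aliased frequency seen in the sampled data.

24 Hz

36 Hz > fs/2 = 30 Hz, folds to fs − 36 Hz = 24 Hz.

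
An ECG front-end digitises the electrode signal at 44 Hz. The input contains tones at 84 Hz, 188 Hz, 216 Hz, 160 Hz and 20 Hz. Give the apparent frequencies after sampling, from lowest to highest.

fs/2 = 22 Hz.
84 Hz mod fs = 40 Hz.
40 Hz > fs/2 = 22 Hz, folds to fs − 40 Hz = 4 Hz.
188 Hz mod fs = 12 Hz.
12 Hz ≤ fs/2 = 22 Hz, appears at 12 Hz.
216 Hz mod fs = 40 Hz.
40 Hz > fs/2 = 22 Hz, folds to fs − 40 Hz = 4 Hz.
160 Hz mod fs = 28 Hz.
28 Hz > fs/2 = 22 Hz, folds to fs − 28 Hz = 16 Hz.
20 Hz ≤ fs/2 = 22 Hz, passes unchanged.
Distinct values: {4 Hz, 12 Hz, 16 Hz, 20 Hz}.

4 Hz, 12 Hz, 16 Hz, 20 Hz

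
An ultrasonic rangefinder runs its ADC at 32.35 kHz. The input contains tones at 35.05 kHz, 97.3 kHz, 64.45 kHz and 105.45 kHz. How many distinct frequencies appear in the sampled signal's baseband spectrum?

fs/2 = 16.175 kHz.
35.05 kHz mod fs = 2.7 kHz.
2.7 kHz ≤ fs/2 = 16.175 kHz, appears at 2.7 kHz.
97.3 kHz mod fs = 0.25 kHz.
0.25 kHz ≤ fs/2 = 16.175 kHz, appears at 0.25 kHz.
64.45 kHz mod fs = 32.1 kHz.
32.1 kHz > fs/2 = 16.175 kHz, folds to fs − 32.1 kHz = 0.25 kHz.
105.45 kHz mod fs = 8.4 kHz.
8.4 kHz ≤ fs/2 = 16.175 kHz, appears at 8.4 kHz.
Distinct values: {0.25 kHz, 2.7 kHz, 8.4 kHz} → 3.

3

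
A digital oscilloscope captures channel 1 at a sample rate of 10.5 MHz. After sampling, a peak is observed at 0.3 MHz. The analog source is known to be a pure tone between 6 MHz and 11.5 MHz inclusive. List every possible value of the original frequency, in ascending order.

10.2 MHz, 10.8 MHz

Frequencies that alias to 0.3 MHz are k·fs ± 0.3 MHz for integer k ≥ 0.
k=0: 0.3 MHz.
k=1: 10.2 MHz, 10.8 MHz.
k=2: 20.7 MHz, 21.3 MHz.
Within [6 MHz, 11.5 MHz]: 10.2 MHz, 10.8 MHz.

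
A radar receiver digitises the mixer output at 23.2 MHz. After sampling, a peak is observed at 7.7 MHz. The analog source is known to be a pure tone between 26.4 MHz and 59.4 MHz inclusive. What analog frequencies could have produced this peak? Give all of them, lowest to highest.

30.9 MHz, 38.7 MHz, 54.1 MHz

Frequencies that alias to 7.7 MHz are k·fs ± 7.7 MHz for integer k ≥ 0.
k=0: 7.7 MHz.
k=1: 15.5 MHz, 30.9 MHz.
k=2: 38.7 MHz, 54.1 MHz.
k=3: 61.9 MHz, 77.3 MHz.
Within [26.4 MHz, 59.4 MHz]: 30.9 MHz, 38.7 MHz, 54.1 MHz.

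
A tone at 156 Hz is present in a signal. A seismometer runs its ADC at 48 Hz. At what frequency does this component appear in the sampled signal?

12 Hz

156 Hz mod fs = 12 Hz.
12 Hz ≤ fs/2 = 24 Hz, appears at 12 Hz.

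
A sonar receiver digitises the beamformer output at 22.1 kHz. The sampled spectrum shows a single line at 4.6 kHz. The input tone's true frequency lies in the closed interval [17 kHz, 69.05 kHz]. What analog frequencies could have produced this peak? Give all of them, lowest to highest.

17.5 kHz, 26.7 kHz, 39.6 kHz, 48.8 kHz, 61.7 kHz

Frequencies that alias to 4.6 kHz are k·fs ± 4.6 kHz for integer k ≥ 0.
k=0: 4.6 kHz.
k=1: 17.5 kHz, 26.7 kHz.
k=2: 39.6 kHz, 48.8 kHz.
k=3: 61.7 kHz, 70.9 kHz.
k=4: 83.8 kHz, 93 kHz.
Within [17 kHz, 69.05 kHz]: 17.5 kHz, 26.7 kHz, 39.6 kHz, 48.8 kHz, 61.7 kHz.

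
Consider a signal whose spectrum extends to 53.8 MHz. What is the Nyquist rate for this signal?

107.6 MHz

Nyquist rate = 2 × 53.8 MHz = 107.6 MHz.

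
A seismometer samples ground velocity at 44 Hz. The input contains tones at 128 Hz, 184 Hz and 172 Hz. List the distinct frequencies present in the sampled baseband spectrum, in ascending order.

fs/2 = 22 Hz.
128 Hz mod fs = 40 Hz.
40 Hz > fs/2 = 22 Hz, folds to fs − 40 Hz = 4 Hz.
184 Hz mod fs = 8 Hz.
8 Hz ≤ fs/2 = 22 Hz, appears at 8 Hz.
172 Hz mod fs = 40 Hz.
40 Hz > fs/2 = 22 Hz, folds to fs − 40 Hz = 4 Hz.
Distinct values: {4 Hz, 8 Hz}.

4 Hz, 8 Hz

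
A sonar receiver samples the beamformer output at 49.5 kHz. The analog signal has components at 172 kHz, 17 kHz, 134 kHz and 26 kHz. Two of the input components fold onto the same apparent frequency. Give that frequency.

fs/2 = 24.75 kHz.
172 kHz mod fs = 23.5 kHz.
23.5 kHz ≤ fs/2 = 24.75 kHz, appears at 23.5 kHz.
17 kHz ≤ fs/2 = 24.75 kHz, passes unchanged.
134 kHz mod fs = 35 kHz.
35 kHz > fs/2 = 24.75 kHz, folds to fs − 35 kHz = 14.5 kHz.
26 kHz > fs/2 = 24.75 kHz, folds to fs − 26 kHz = 23.5 kHz.
26 kHz and 172 kHz both map to 23.5 kHz.

23.5 kHz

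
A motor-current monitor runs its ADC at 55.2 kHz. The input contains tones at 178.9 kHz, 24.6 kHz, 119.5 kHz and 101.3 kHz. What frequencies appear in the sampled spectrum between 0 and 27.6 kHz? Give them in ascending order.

9.1 kHz, 13.3 kHz, 24.6 kHz

fs/2 = 27.6 kHz.
178.9 kHz mod fs = 13.3 kHz.
13.3 kHz ≤ fs/2 = 27.6 kHz, appears at 13.3 kHz.
24.6 kHz ≤ fs/2 = 27.6 kHz, passes unchanged.
119.5 kHz mod fs = 9.1 kHz.
9.1 kHz ≤ fs/2 = 27.6 kHz, appears at 9.1 kHz.
101.3 kHz mod fs = 46.1 kHz.
46.1 kHz > fs/2 = 27.6 kHz, folds to fs − 46.1 kHz = 9.1 kHz.
Distinct values: {9.1 kHz, 13.3 kHz, 24.6 kHz}.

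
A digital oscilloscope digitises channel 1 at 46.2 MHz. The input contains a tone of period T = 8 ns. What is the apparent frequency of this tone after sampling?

T = 8 ns → f = 1/T = 125 MHz.
125 MHz mod fs = 32.6 MHz.
32.6 MHz > fs/2 = 23.1 MHz, folds to fs − 32.6 MHz = 13.6 MHz.

13.6 MHz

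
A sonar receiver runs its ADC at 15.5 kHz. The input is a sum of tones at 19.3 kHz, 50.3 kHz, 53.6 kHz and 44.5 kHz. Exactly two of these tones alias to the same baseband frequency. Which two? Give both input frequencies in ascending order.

19.3 kHz, 50.3 kHz

fs/2 = 7.75 kHz.
19.3 kHz mod fs = 3.8 kHz.
3.8 kHz ≤ fs/2 = 7.75 kHz, appears at 3.8 kHz.
50.3 kHz mod fs = 3.8 kHz.
3.8 kHz ≤ fs/2 = 7.75 kHz, appears at 3.8 kHz.
53.6 kHz mod fs = 7.1 kHz.
7.1 kHz ≤ fs/2 = 7.75 kHz, appears at 7.1 kHz.
44.5 kHz mod fs = 13.5 kHz.
13.5 kHz > fs/2 = 7.75 kHz, folds to fs − 13.5 kHz = 2 kHz.
19.3 kHz and 50.3 kHz both map to 3.8 kHz.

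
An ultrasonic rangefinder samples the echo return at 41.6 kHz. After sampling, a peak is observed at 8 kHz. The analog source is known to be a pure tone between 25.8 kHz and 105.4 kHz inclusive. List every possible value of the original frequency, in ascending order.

33.6 kHz, 49.6 kHz, 75.2 kHz, 91.2 kHz

Frequencies that alias to 8 kHz are k·fs ± 8 kHz for integer k ≥ 0.
k=0: 8 kHz.
k=1: 33.6 kHz, 49.6 kHz.
k=2: 75.2 kHz, 91.2 kHz.
k=3: 116.8 kHz, 132.8 kHz.
Within [25.8 kHz, 105.4 kHz]: 33.6 kHz, 49.6 kHz, 75.2 kHz, 91.2 kHz.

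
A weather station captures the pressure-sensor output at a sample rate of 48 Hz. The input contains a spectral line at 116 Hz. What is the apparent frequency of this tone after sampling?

116 Hz mod fs = 20 Hz.
20 Hz ≤ fs/2 = 24 Hz, appears at 20 Hz.

20 Hz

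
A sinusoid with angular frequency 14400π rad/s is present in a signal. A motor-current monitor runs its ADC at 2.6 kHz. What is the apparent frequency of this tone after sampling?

0.6 kHz

ω = 14400π rad/s → f = ω/(2π) = 7200 Hz = 7.2 kHz.
7.2 kHz mod fs = 2 kHz.
2 kHz > fs/2 = 1.3 kHz, folds to fs − 2 kHz = 0.6 kHz.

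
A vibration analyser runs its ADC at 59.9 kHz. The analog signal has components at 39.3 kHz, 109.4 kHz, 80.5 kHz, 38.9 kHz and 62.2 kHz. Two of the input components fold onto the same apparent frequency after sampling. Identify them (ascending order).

fs/2 = 29.95 kHz.
39.3 kHz > fs/2 = 29.95 kHz, folds to fs − 39.3 kHz = 20.6 kHz.
109.4 kHz mod fs = 49.5 kHz.
49.5 kHz > fs/2 = 29.95 kHz, folds to fs − 49.5 kHz = 10.4 kHz.
80.5 kHz mod fs = 20.6 kHz.
20.6 kHz ≤ fs/2 = 29.95 kHz, appears at 20.6 kHz.
38.9 kHz > fs/2 = 29.95 kHz, folds to fs − 38.9 kHz = 21 kHz.
62.2 kHz mod fs = 2.3 kHz.
2.3 kHz ≤ fs/2 = 29.95 kHz, appears at 2.3 kHz.
39.3 kHz and 80.5 kHz both map to 20.6 kHz.

39.3 kHz, 80.5 kHz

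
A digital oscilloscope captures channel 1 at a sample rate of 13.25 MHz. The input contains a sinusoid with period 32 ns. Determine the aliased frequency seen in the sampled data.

4.75 MHz

T = 32 ns → f = 1/T = 31.25 MHz.
31.25 MHz mod fs = 4.75 MHz.
4.75 MHz ≤ fs/2 = 6.625 MHz, appears at 4.75 MHz.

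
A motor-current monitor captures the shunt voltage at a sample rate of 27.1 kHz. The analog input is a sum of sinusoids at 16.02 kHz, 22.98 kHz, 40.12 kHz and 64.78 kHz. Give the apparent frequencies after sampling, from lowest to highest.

fs/2 = 13.55 kHz.
16.02 kHz > fs/2 = 13.55 kHz, folds to fs − 16.02 kHz = 11.08 kHz.
22.98 kHz > fs/2 = 13.55 kHz, folds to fs − 22.98 kHz = 4.12 kHz.
40.12 kHz mod fs = 13.02 kHz.
13.02 kHz ≤ fs/2 = 13.55 kHz, appears at 13.02 kHz.
64.78 kHz mod fs = 10.58 kHz.
10.58 kHz ≤ fs/2 = 13.55 kHz, appears at 10.58 kHz.
Distinct values: {4.12 kHz, 10.58 kHz, 11.08 kHz, 13.02 kHz}.

4.12 kHz, 10.58 kHz, 11.08 kHz, 13.02 kHz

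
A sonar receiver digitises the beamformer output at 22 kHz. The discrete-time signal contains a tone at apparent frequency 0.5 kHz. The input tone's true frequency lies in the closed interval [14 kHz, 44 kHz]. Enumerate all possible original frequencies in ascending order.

21.5 kHz, 22.5 kHz, 43.5 kHz

Frequencies that alias to 0.5 kHz are k·fs ± 0.5 kHz for integer k ≥ 0.
k=0: 0.5 kHz.
k=1: 21.5 kHz, 22.5 kHz.
k=2: 43.5 kHz, 44.5 kHz.
k=3: 65.5 kHz, 66.5 kHz.
Within [14 kHz, 44 kHz]: 21.5 kHz, 22.5 kHz, 43.5 kHz.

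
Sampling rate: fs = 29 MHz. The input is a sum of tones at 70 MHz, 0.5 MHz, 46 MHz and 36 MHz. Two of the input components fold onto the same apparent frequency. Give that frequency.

fs/2 = 14.5 MHz.
70 MHz mod fs = 12 MHz.
12 MHz ≤ fs/2 = 14.5 MHz, appears at 12 MHz.
0.5 MHz ≤ fs/2 = 14.5 MHz, passes unchanged.
46 MHz mod fs = 17 MHz.
17 MHz > fs/2 = 14.5 MHz, folds to fs − 17 MHz = 12 MHz.
36 MHz mod fs = 7 MHz.
7 MHz ≤ fs/2 = 14.5 MHz, appears at 7 MHz.
46 MHz and 70 MHz both map to 12 MHz.

12 MHz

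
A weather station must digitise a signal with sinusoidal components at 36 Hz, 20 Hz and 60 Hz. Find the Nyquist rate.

120 Hz

Highest-frequency component: 60 Hz.
Nyquist rate = 2 × 60 Hz = 120 Hz.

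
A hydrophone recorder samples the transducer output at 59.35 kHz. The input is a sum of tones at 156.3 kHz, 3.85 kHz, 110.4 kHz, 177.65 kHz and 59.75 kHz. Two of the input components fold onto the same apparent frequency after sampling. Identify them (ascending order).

fs/2 = 29.675 kHz.
156.3 kHz mod fs = 37.6 kHz.
37.6 kHz > fs/2 = 29.675 kHz, folds to fs − 37.6 kHz = 21.75 kHz.
3.85 kHz ≤ fs/2 = 29.675 kHz, passes unchanged.
110.4 kHz mod fs = 51.05 kHz.
51.05 kHz > fs/2 = 29.675 kHz, folds to fs − 51.05 kHz = 8.3 kHz.
177.65 kHz mod fs = 58.95 kHz.
58.95 kHz > fs/2 = 29.675 kHz, folds to fs − 58.95 kHz = 0.4 kHz.
59.75 kHz mod fs = 0.4 kHz.
0.4 kHz ≤ fs/2 = 29.675 kHz, appears at 0.4 kHz.
59.75 kHz and 177.65 kHz both map to 0.4 kHz.

59.75 kHz, 177.65 kHz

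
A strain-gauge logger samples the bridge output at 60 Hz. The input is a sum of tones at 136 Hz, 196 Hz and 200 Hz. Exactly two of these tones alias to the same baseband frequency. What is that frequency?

16 Hz

fs/2 = 30 Hz.
136 Hz mod fs = 16 Hz.
16 Hz ≤ fs/2 = 30 Hz, appears at 16 Hz.
196 Hz mod fs = 16 Hz.
16 Hz ≤ fs/2 = 30 Hz, appears at 16 Hz.
200 Hz mod fs = 20 Hz.
20 Hz ≤ fs/2 = 30 Hz, appears at 20 Hz.
136 Hz and 196 Hz both map to 16 Hz.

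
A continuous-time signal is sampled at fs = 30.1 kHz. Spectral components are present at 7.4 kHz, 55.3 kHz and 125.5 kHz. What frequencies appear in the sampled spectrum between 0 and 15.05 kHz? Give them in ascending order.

fs/2 = 15.05 kHz.
7.4 kHz ≤ fs/2 = 15.05 kHz, passes unchanged.
55.3 kHz mod fs = 25.2 kHz.
25.2 kHz > fs/2 = 15.05 kHz, folds to fs − 25.2 kHz = 4.9 kHz.
125.5 kHz mod fs = 5.1 kHz.
5.1 kHz ≤ fs/2 = 15.05 kHz, appears at 5.1 kHz.
Distinct values: {4.9 kHz, 5.1 kHz, 7.4 kHz}.

4.9 kHz, 5.1 kHz, 7.4 kHz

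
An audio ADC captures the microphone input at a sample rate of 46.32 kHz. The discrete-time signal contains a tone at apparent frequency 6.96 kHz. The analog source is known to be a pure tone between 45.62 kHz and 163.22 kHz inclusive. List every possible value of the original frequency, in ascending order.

53.28 kHz, 85.68 kHz, 99.6 kHz, 132 kHz, 145.92 kHz

Frequencies that alias to 6.96 kHz are k·fs ± 6.96 kHz for integer k ≥ 0.
k=0: 6.96 kHz.
k=1: 39.36 kHz, 53.28 kHz.
k=2: 85.68 kHz, 99.6 kHz.
k=3: 132 kHz, 145.92 kHz.
k=4: 178.32 kHz, 192.24 kHz.
Within [45.62 kHz, 163.22 kHz]: 53.28 kHz, 85.68 kHz, 99.6 kHz, 132 kHz, 145.92 kHz.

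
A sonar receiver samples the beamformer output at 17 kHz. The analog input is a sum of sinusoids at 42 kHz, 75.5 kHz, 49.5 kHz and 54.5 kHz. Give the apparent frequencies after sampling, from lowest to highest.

fs/2 = 8.5 kHz.
42 kHz mod fs = 8 kHz.
8 kHz ≤ fs/2 = 8.5 kHz, appears at 8 kHz.
75.5 kHz mod fs = 7.5 kHz.
7.5 kHz ≤ fs/2 = 8.5 kHz, appears at 7.5 kHz.
49.5 kHz mod fs = 15.5 kHz.
15.5 kHz > fs/2 = 8.5 kHz, folds to fs − 15.5 kHz = 1.5 kHz.
54.5 kHz mod fs = 3.5 kHz.
3.5 kHz ≤ fs/2 = 8.5 kHz, appears at 3.5 kHz.
Distinct values: {1.5 kHz, 3.5 kHz, 7.5 kHz, 8 kHz}.

1.5 kHz, 3.5 kHz, 7.5 kHz, 8 kHz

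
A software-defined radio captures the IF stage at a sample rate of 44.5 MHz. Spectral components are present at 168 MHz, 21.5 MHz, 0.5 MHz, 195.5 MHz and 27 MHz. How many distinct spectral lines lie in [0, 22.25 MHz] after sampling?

4

fs/2 = 22.25 MHz.
168 MHz mod fs = 34.5 MHz.
34.5 MHz > fs/2 = 22.25 MHz, folds to fs − 34.5 MHz = 10 MHz.
21.5 MHz ≤ fs/2 = 22.25 MHz, passes unchanged.
0.5 MHz ≤ fs/2 = 22.25 MHz, passes unchanged.
195.5 MHz mod fs = 17.5 MHz.
17.5 MHz ≤ fs/2 = 22.25 MHz, appears at 17.5 MHz.
27 MHz > fs/2 = 22.25 MHz, folds to fs − 27 MHz = 17.5 MHz.
Distinct values: {0.5 MHz, 10 MHz, 17.5 MHz, 21.5 MHz} → 4.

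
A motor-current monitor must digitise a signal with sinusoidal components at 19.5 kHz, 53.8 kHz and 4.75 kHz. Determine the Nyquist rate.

Highest-frequency component: 53.8 kHz.
Nyquist rate = 2 × 53.8 kHz = 107.6 kHz.

107.6 kHz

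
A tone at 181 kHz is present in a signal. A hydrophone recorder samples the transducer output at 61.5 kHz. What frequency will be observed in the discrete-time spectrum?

181 kHz mod fs = 58 kHz.
58 kHz > fs/2 = 30.75 kHz, folds to fs − 58 kHz = 3.5 kHz.

3.5 kHz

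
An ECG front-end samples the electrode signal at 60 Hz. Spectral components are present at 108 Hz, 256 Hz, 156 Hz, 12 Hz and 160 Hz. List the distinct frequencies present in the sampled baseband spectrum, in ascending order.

12 Hz, 16 Hz, 20 Hz, 24 Hz

fs/2 = 30 Hz.
108 Hz mod fs = 48 Hz.
48 Hz > fs/2 = 30 Hz, folds to fs − 48 Hz = 12 Hz.
256 Hz mod fs = 16 Hz.
16 Hz ≤ fs/2 = 30 Hz, appears at 16 Hz.
156 Hz mod fs = 36 Hz.
36 Hz > fs/2 = 30 Hz, folds to fs − 36 Hz = 24 Hz.
12 Hz ≤ fs/2 = 30 Hz, passes unchanged.
160 Hz mod fs = 40 Hz.
40 Hz > fs/2 = 30 Hz, folds to fs − 40 Hz = 20 Hz.
Distinct values: {12 Hz, 16 Hz, 20 Hz, 24 Hz}.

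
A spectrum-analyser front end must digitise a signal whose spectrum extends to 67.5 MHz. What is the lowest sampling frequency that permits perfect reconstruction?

135 MHz

Nyquist rate = 2 × 67.5 MHz = 135 MHz.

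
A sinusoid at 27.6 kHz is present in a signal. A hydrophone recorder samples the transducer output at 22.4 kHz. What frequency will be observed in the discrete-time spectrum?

27.6 kHz mod fs = 5.2 kHz.
5.2 kHz ≤ fs/2 = 11.2 kHz, appears at 5.2 kHz.

5.2 kHz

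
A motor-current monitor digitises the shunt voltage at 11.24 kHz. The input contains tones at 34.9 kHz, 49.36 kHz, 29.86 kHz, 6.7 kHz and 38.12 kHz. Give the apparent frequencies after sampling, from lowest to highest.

1.18 kHz, 3.86 kHz, 4.4 kHz, 4.54 kHz

fs/2 = 5.62 kHz.
34.9 kHz mod fs = 1.18 kHz.
1.18 kHz ≤ fs/2 = 5.62 kHz, appears at 1.18 kHz.
49.36 kHz mod fs = 4.4 kHz.
4.4 kHz ≤ fs/2 = 5.62 kHz, appears at 4.4 kHz.
29.86 kHz mod fs = 7.38 kHz.
7.38 kHz > fs/2 = 5.62 kHz, folds to fs − 7.38 kHz = 3.86 kHz.
6.7 kHz > fs/2 = 5.62 kHz, folds to fs − 6.7 kHz = 4.54 kHz.
38.12 kHz mod fs = 4.4 kHz.
4.4 kHz ≤ fs/2 = 5.62 kHz, appears at 4.4 kHz.
Distinct values: {1.18 kHz, 3.86 kHz, 4.4 kHz, 4.54 kHz}.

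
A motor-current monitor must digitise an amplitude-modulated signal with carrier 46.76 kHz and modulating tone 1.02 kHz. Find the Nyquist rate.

AM sidebands sit at fc ± fm = 45.74 kHz and 47.78 kHz.
Highest-frequency component: 47.78 kHz.
Nyquist rate = 2 × 47.78 kHz = 95.56 kHz.

95.56 kHz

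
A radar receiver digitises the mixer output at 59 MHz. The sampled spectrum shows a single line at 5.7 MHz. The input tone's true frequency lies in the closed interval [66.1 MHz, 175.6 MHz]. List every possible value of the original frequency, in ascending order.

112.3 MHz, 123.7 MHz, 171.3 MHz

Frequencies that alias to 5.7 MHz are k·fs ± 5.7 MHz for integer k ≥ 0.
k=0: 5.7 MHz.
k=1: 53.3 MHz, 64.7 MHz.
k=2: 112.3 MHz, 123.7 MHz.
k=3: 171.3 MHz, 182.7 MHz.
k=4: 230.3 MHz, 241.7 MHz.
Within [66.1 MHz, 175.6 MHz]: 112.3 MHz, 123.7 MHz, 171.3 MHz.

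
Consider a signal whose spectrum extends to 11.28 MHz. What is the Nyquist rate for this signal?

Nyquist rate = 2 × 11.28 MHz = 22.56 MHz.

22.56 MHz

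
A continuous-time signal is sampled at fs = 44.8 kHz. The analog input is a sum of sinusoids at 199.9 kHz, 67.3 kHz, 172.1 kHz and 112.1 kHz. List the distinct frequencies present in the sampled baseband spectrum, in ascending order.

7.1 kHz, 20.7 kHz, 22.3 kHz

fs/2 = 22.4 kHz.
199.9 kHz mod fs = 20.7 kHz.
20.7 kHz ≤ fs/2 = 22.4 kHz, appears at 20.7 kHz.
67.3 kHz mod fs = 22.5 kHz.
22.5 kHz > fs/2 = 22.4 kHz, folds to fs − 22.5 kHz = 22.3 kHz.
172.1 kHz mod fs = 37.7 kHz.
37.7 kHz > fs/2 = 22.4 kHz, folds to fs − 37.7 kHz = 7.1 kHz.
112.1 kHz mod fs = 22.5 kHz.
22.5 kHz > fs/2 = 22.4 kHz, folds to fs − 22.5 kHz = 22.3 kHz.
Distinct values: {7.1 kHz, 20.7 kHz, 22.3 kHz}.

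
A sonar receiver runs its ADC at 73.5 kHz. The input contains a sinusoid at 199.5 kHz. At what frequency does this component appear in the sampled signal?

21 kHz

199.5 kHz mod fs = 52.5 kHz.
52.5 kHz > fs/2 = 36.75 kHz, folds to fs − 52.5 kHz = 21 kHz.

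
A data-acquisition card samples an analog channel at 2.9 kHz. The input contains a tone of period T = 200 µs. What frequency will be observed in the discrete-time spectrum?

T = 200 µs → f = 1/T = 5 kHz.
5 kHz mod fs = 2.1 kHz.
2.1 kHz > fs/2 = 1.45 kHz, folds to fs − 2.1 kHz = 0.8 kHz.

0.8 kHz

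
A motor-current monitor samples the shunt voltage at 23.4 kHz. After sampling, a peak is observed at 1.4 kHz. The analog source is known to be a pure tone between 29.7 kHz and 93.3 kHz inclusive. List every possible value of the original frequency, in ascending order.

45.4 kHz, 48.2 kHz, 68.8 kHz, 71.6 kHz, 92.2 kHz

Frequencies that alias to 1.4 kHz are k·fs ± 1.4 kHz for integer k ≥ 0.
k=0: 1.4 kHz.
k=1: 22 kHz, 24.8 kHz.
k=2: 45.4 kHz, 48.2 kHz.
k=3: 68.8 kHz, 71.6 kHz.
k=4: 92.2 kHz, 95 kHz.
k=5: 115.6 kHz, 118.4 kHz.
Within [29.7 kHz, 93.3 kHz]: 45.4 kHz, 48.2 kHz, 68.8 kHz, 71.6 kHz, 92.2 kHz.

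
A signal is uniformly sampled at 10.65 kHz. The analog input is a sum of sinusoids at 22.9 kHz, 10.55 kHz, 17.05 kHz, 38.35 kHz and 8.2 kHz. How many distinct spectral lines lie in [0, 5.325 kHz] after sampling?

4

fs/2 = 5.325 kHz.
22.9 kHz mod fs = 1.6 kHz.
1.6 kHz ≤ fs/2 = 5.325 kHz, appears at 1.6 kHz.
10.55 kHz > fs/2 = 5.325 kHz, folds to fs − 10.55 kHz = 0.1 kHz.
17.05 kHz mod fs = 6.4 kHz.
6.4 kHz > fs/2 = 5.325 kHz, folds to fs − 6.4 kHz = 4.25 kHz.
38.35 kHz mod fs = 6.4 kHz.
6.4 kHz > fs/2 = 5.325 kHz, folds to fs − 6.4 kHz = 4.25 kHz.
8.2 kHz > fs/2 = 5.325 kHz, folds to fs − 8.2 kHz = 2.45 kHz.
Distinct values: {0.1 kHz, 1.6 kHz, 2.45 kHz, 4.25 kHz} → 4.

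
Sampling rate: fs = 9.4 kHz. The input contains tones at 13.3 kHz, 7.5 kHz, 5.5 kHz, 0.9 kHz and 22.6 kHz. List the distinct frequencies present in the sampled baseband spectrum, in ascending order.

fs/2 = 4.7 kHz.
13.3 kHz mod fs = 3.9 kHz.
3.9 kHz ≤ fs/2 = 4.7 kHz, appears at 3.9 kHz.
7.5 kHz > fs/2 = 4.7 kHz, folds to fs − 7.5 kHz = 1.9 kHz.
5.5 kHz > fs/2 = 4.7 kHz, folds to fs − 5.5 kHz = 3.9 kHz.
0.9 kHz ≤ fs/2 = 4.7 kHz, passes unchanged.
22.6 kHz mod fs = 3.8 kHz.
3.8 kHz ≤ fs/2 = 4.7 kHz, appears at 3.8 kHz.
Distinct values: {0.9 kHz, 1.9 kHz, 3.8 kHz, 3.9 kHz}.

0.9 kHz, 1.9 kHz, 3.8 kHz, 3.9 kHz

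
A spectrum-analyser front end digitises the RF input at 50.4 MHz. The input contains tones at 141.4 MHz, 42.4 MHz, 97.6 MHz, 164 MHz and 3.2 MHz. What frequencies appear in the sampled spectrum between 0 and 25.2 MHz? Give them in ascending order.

fs/2 = 25.2 MHz.
141.4 MHz mod fs = 40.6 MHz.
40.6 MHz > fs/2 = 25.2 MHz, folds to fs − 40.6 MHz = 9.8 MHz.
42.4 MHz > fs/2 = 25.2 MHz, folds to fs − 42.4 MHz = 8 MHz.
97.6 MHz mod fs = 47.2 MHz.
47.2 MHz > fs/2 = 25.2 MHz, folds to fs − 47.2 MHz = 3.2 MHz.
164 MHz mod fs = 12.8 MHz.
12.8 MHz ≤ fs/2 = 25.2 MHz, appears at 12.8 MHz.
3.2 MHz ≤ fs/2 = 25.2 MHz, passes unchanged.
Distinct values: {3.2 MHz, 8 MHz, 9.8 MHz, 12.8 MHz}.

3.2 MHz, 8 MHz, 9.8 MHz, 12.8 MHz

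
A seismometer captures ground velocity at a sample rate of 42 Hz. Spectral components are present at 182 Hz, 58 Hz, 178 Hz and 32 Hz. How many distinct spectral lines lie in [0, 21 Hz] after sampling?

3

fs/2 = 21 Hz.
182 Hz mod fs = 14 Hz.
14 Hz ≤ fs/2 = 21 Hz, appears at 14 Hz.
58 Hz mod fs = 16 Hz.
16 Hz ≤ fs/2 = 21 Hz, appears at 16 Hz.
178 Hz mod fs = 10 Hz.
10 Hz ≤ fs/2 = 21 Hz, appears at 10 Hz.
32 Hz > fs/2 = 21 Hz, folds to fs − 32 Hz = 10 Hz.
Distinct values: {10 Hz, 14 Hz, 16 Hz} → 3.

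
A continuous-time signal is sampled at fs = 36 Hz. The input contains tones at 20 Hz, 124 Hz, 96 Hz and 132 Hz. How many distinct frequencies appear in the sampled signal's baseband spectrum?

2

fs/2 = 18 Hz.
20 Hz > fs/2 = 18 Hz, folds to fs − 20 Hz = 16 Hz.
124 Hz mod fs = 16 Hz.
16 Hz ≤ fs/2 = 18 Hz, appears at 16 Hz.
96 Hz mod fs = 24 Hz.
24 Hz > fs/2 = 18 Hz, folds to fs − 24 Hz = 12 Hz.
132 Hz mod fs = 24 Hz.
24 Hz > fs/2 = 18 Hz, folds to fs − 24 Hz = 12 Hz.
Distinct values: {12 Hz, 16 Hz} → 2.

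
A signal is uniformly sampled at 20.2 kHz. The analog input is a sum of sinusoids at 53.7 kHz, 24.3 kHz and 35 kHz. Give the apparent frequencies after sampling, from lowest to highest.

4.1 kHz, 5.4 kHz, 6.9 kHz

fs/2 = 10.1 kHz.
53.7 kHz mod fs = 13.3 kHz.
13.3 kHz > fs/2 = 10.1 kHz, folds to fs − 13.3 kHz = 6.9 kHz.
24.3 kHz mod fs = 4.1 kHz.
4.1 kHz ≤ fs/2 = 10.1 kHz, appears at 4.1 kHz.
35 kHz mod fs = 14.8 kHz.
14.8 kHz > fs/2 = 10.1 kHz, folds to fs − 14.8 kHz = 5.4 kHz.
Distinct values: {4.1 kHz, 5.4 kHz, 6.9 kHz}.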